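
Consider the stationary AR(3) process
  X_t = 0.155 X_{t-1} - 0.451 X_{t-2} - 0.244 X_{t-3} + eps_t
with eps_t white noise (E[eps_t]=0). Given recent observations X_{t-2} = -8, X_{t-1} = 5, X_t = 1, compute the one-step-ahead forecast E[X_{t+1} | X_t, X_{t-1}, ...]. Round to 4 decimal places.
E[X_{t+1} \mid \mathcal F_t] = -0.1480

For an AR(p) model X_t = c + sum_i phi_i X_{t-i} + eps_t, the
one-step-ahead conditional mean is
  E[X_{t+1} | X_t, ...] = c + sum_i phi_i X_{t+1-i}.
Substitute known values:
  E[X_{t+1} | ...] = (0.155) * (1) + (-0.451) * (5) + (-0.244) * (-8)
                   = -0.1480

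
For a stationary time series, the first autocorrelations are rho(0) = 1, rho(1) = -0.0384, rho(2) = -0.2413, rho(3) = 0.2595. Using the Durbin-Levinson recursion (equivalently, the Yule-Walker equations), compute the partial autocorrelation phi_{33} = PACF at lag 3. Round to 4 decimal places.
\phi_{33} = 0.2540

The PACF at lag k is phi_{kk}, the last component of the solution
to the Yule-Walker system G_k phi = r_k where
  (G_k)_{ij} = rho(|i - j|), (r_k)_i = rho(i), i,j = 1..k.
Equivalently, Durbin-Levinson gives phi_{kk} iteratively:
  phi_{11} = rho(1)
  phi_{kk} = [rho(k) - sum_{j=1..k-1} phi_{k-1,j} rho(k-j)]
            / [1 - sum_{j=1..k-1} phi_{k-1,j} rho(j)],
  phi_{k,j} = phi_{k-1,j} - phi_{kk} phi_{k-1,k-j},  j = 1..k-1.
Step k = 1:
  phi_11 = rho(1) = -0.0384.
Step k = 2:
  phi_22 = [rho(2) - phi_11 rho(1)] / [1 - phi_11 rho(1)] = [-0.2413 - (-0.0384)(-0.0384)] / [1 - (-0.0384)(-0.0384)]
         = -0.24277456 / 0.99852544 = -0.243133.
  Update: phi_21 = phi_11 - phi_22 phi_11 = -0.0384 - (-0.243133)(-0.0384) = -0.047736.
Step k = 3:
  phi_33 = [rho(3) - phi_21 rho(2) - phi_22 rho(1)] / [1 - phi_21 rho(1) - phi_22 rho(2)]
    numerator   = 0.2595 - (-0.047736)(-0.2413) - (-0.243133)(-0.0384) = 0.23864492
    denominator = 1 - (-0.047736)(-0.0384) - (-0.243133)(-0.2413) = 0.93949891
  phi_33 = 0.23864492 / 0.93949891 = 0.254.
Therefore phi_{33} = 0.2540.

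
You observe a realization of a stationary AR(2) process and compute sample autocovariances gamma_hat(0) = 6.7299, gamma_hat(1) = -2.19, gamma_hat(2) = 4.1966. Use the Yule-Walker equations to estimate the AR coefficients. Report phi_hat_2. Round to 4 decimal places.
\hat\phi_{2} = 0.5790

The Yule-Walker equations for an AR(p) process read, in matrix form,
  Gamma_p phi = r_p,   with   (Gamma_p)_{ij} = gamma(|i - j|),
                       (r_p)_i = gamma(i),   i,j = 1..p.
Substitute the sample gammas (Toeplitz matrix and right-hand side of size 2):
  Gamma_p = [[6.7299, -2.19], [-2.19, 6.7299]]
  r_p     = [-2.19, 4.1966]
Written out:
  6.7299 phi_1 - 2.19 phi_2 = -2.19
  -2.19 phi_1 + 6.7299 phi_2 = 4.1966
Solve by Cramer's rule:
  det = gamma(0)^2 - gamma(1)^2 = (6.7299)^2 - (-2.19)^2 = 45.29155401 - 4.7961 = 40.49545401
  phi_hat_1 = [gamma(1) gamma(0) - gamma(1) gamma(2)] / det = [(-2.19)(6.7299) - (-2.19)(4.1966)] / 40.49545401 = -5.547927 / 40.49545401 = -0.137
  phi_hat_2 = [gamma(0) gamma(2) - gamma(1)^2] / det = [(6.7299)(4.1966) - (-2.19)^2] / 40.49545401 = 23.44659834 / 40.49545401 = 0.579
So phi_hat = [-0.1370, 0.5790].
Therefore phi_hat_2 = 0.5790.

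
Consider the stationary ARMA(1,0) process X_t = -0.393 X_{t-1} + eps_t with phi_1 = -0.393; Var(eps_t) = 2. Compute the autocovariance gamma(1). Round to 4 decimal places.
\gamma(1) = -0.9296

Multiply the model equation by X_{t-k} and take expectations. With theta_0 = psi_0 = 1 and psi_j the MA(infinity) weights, this gives
  gamma(k) - sum_i phi_i gamma(k-i) = c_k,
  c_k = sigma^2 * sum_{j=k..q} theta_j psi_{j-k}   (c_k = 0 for k > q),
using gamma(-m) = gamma(m).
Pure AR (q = 0): c_0 = sigma^2 = 2, c_k = 0 for k >= 1.
Equations for k = 0 and k = 1 (AR order 1):
  gamma(0) = phi_1 gamma(1) + c_0
  gamma(1) = phi_1 gamma(0) + c_1
Substituting the second into the first: gamma(0) (1 - phi_1^2) = c_0 + phi_1 c_1, so
  gamma(0) = c_0 / (1 - phi_1^2) = 2 / (1 - (-0.393)^2) = 2 / 0.845551 = 2.365322.
  gamma(1) = phi_1 gamma(0) = (-0.393)(2.365322) = -0.929571.
Therefore gamma(1) = -0.9296 (to 4 decimal places).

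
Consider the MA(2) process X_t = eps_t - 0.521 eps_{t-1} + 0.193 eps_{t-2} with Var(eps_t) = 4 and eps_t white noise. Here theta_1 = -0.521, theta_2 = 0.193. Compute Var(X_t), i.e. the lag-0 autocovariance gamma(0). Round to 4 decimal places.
\gamma(0) = 5.2348

For an MA(q) process X_t = eps_t + sum_i theta_i eps_{t-i} with
Var(eps_t) = sigma^2, the variance is
  gamma(0) = sigma^2 * (1 + sum_i theta_i^2).
  sum_i theta_i^2 = (-0.521)^2 + (0.193)^2 = 0.271441 + 0.037249 = 0.30869.
  gamma(0) = 4 * (1 + 0.30869) = 4 * 1.30869 = 5.23476, which rounds to 5.2348.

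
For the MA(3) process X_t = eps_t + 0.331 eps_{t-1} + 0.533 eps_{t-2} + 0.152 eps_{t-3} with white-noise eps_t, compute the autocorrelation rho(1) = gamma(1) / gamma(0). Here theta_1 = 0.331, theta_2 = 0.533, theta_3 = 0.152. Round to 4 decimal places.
\rho(1) = 0.4153

For an MA(q) process with theta_0 = 1, the autocovariance is
  gamma(k) = sigma^2 * sum_{i=0..q-k} theta_i * theta_{i+k},
and rho(k) = gamma(k) / gamma(0). Sigma^2 cancels.
  numerator   = (1)*(0.331) + (0.331)*(0.533) + (0.533)*(0.152) = 0.588439.
  denominator = (1)^2 + (0.331)^2 + (0.533)^2 + (0.152)^2 = 1.416754.
  rho(1) = 0.588439 / 1.416754 = 0.4153.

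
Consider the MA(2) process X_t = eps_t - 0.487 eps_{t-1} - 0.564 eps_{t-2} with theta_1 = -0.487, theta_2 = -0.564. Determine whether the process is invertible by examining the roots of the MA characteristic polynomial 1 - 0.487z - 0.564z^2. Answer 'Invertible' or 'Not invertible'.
\text{Not invertible}

The MA(q) characteristic polynomial is P(z) = 1 - 0.487z - 0.564z^2.
Invertibility requires all roots to lie outside the unit circle, i.e. |z| > 1 for every root.
Set 1 + (-0.487) z + (-0.564) z^2 = 0, i.e. a z^2 + b z + c = 0 with a = -0.564, b = -0.487, c = 1.
Discriminant D = b^2 - 4ac = (-0.487)^2 - 4*(-0.564)*1 = 0.237169 - (-2.256) = 2.493169.
D >= 0, so the roots are real: z = (-b +/- sqrt(D)) / (2a) = (0.487 +/- 1.578977) / (-1.128).
  z_1 = (0.487 + 1.578977) / (-1.128) = -1.8315,   |z_1| = 1.8315.
  z_2 = (0.487 - 1.578977) / (-1.128) = 0.9681,   |z_2| = 0.9681.
Moduli of all roots: 1.8315, 0.9681.
All moduli strictly greater than 1? No.
Verdict: Not invertible.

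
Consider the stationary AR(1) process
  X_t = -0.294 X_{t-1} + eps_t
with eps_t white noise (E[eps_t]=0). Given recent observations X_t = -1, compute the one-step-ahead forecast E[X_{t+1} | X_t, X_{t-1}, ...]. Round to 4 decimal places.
E[X_{t+1} \mid \mathcal F_t] = 0.2940

For an AR(p) model X_t = c + sum_i phi_i X_{t-i} + eps_t, the
one-step-ahead conditional mean is
  E[X_{t+1} | X_t, ...] = c + sum_i phi_i X_{t+1-i}.
Substitute known values:
  E[X_{t+1} | ...] = (-0.294) * (-1)
                   = 0.2940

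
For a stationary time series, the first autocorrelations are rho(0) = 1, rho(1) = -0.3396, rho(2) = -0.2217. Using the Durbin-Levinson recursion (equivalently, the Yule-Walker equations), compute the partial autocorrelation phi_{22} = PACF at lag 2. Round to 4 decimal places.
\phi_{22} = -0.3810

The PACF at lag k is phi_{kk}, the last component of the solution
to the Yule-Walker system G_k phi = r_k where
  (G_k)_{ij} = rho(|i - j|), (r_k)_i = rho(i), i,j = 1..k.
Equivalently, Durbin-Levinson gives phi_{kk} iteratively:
  phi_{11} = rho(1)
  phi_{kk} = [rho(k) - sum_{j=1..k-1} phi_{k-1,j} rho(k-j)]
            / [1 - sum_{j=1..k-1} phi_{k-1,j} rho(j)],
  phi_{k,j} = phi_{k-1,j} - phi_{kk} phi_{k-1,k-j},  j = 1..k-1.
Step k = 1:
  phi_11 = rho(1) = -0.3396.
Step k = 2:
  phi_22 = [rho(2) - phi_11 rho(1)] / [1 - phi_11 rho(1)] = [-0.2217 - (-0.3396)(-0.3396)] / [1 - (-0.3396)(-0.3396)]
         = -0.33702816 / 0.88467184 = -0.381.
Therefore phi_{22} = -0.3810.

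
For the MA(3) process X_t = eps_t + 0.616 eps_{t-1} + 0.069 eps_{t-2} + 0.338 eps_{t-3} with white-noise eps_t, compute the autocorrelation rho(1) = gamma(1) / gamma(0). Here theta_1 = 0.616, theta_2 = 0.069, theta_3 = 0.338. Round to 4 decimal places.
\rho(1) = 0.4550

For an MA(q) process with theta_0 = 1, the autocovariance is
  gamma(k) = sigma^2 * sum_{i=0..q-k} theta_i * theta_{i+k},
and rho(k) = gamma(k) / gamma(0). Sigma^2 cancels.
  numerator   = (1)*(0.616) + (0.616)*(0.069) + (0.069)*(0.338) = 0.681826.
  denominator = (1)^2 + (0.616)^2 + (0.069)^2 + (0.338)^2 = 1.498461.
  rho(1) = 0.681826 / 1.498461 = 0.4550.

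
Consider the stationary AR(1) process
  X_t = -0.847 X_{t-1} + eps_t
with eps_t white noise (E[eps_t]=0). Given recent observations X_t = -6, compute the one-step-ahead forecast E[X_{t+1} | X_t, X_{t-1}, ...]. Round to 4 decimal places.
E[X_{t+1} \mid \mathcal F_t] = 5.0820

For an AR(p) model X_t = c + sum_i phi_i X_{t-i} + eps_t, the
one-step-ahead conditional mean is
  E[X_{t+1} | X_t, ...] = c + sum_i phi_i X_{t+1-i}.
Substitute known values:
  E[X_{t+1} | ...] = (-0.847) * (-6)
                   = 5.0820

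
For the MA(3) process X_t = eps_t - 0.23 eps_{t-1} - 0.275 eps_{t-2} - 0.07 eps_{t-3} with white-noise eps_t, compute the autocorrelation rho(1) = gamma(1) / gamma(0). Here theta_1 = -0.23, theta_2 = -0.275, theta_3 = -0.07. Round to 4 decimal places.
\rho(1) = -0.1301

For an MA(q) process with theta_0 = 1, the autocovariance is
  gamma(k) = sigma^2 * sum_{i=0..q-k} theta_i * theta_{i+k},
and rho(k) = gamma(k) / gamma(0). Sigma^2 cancels.
  numerator   = (1)*(-0.23) + (-0.23)*(-0.275) + (-0.275)*(-0.07) = -0.1475.
  denominator = (1)^2 + (-0.23)^2 + (-0.275)^2 + (-0.07)^2 = 1.133425.
  rho(1) = -0.1475 / 1.133425 = -0.1301.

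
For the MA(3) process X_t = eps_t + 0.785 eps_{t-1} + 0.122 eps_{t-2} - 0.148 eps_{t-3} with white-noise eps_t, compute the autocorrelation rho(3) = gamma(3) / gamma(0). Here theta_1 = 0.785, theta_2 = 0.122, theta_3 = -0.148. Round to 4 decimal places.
\rho(3) = -0.0895

For an MA(q) process with theta_0 = 1, the autocovariance is
  gamma(k) = sigma^2 * sum_{i=0..q-k} theta_i * theta_{i+k},
and rho(k) = gamma(k) / gamma(0). Sigma^2 cancels.
  numerator   = (1)*(-0.148) = -0.148.
  denominator = (1)^2 + (0.785)^2 + (0.122)^2 + (-0.148)^2 = 1.653013.
  rho(3) = -0.148 / 1.653013 = -0.0895.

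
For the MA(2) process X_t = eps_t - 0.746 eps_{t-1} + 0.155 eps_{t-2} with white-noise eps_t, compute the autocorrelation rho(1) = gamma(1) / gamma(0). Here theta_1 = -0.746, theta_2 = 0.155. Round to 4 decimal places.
\rho(1) = -0.5451

For an MA(q) process with theta_0 = 1, the autocovariance is
  gamma(k) = sigma^2 * sum_{i=0..q-k} theta_i * theta_{i+k},
and rho(k) = gamma(k) / gamma(0). Sigma^2 cancels.
  numerator   = (1)*(-0.746) + (-0.746)*(0.155) = -0.86163.
  denominator = (1)^2 + (-0.746)^2 + (0.155)^2 = 1.580541.
  rho(1) = -0.86163 / 1.580541 = -0.5451.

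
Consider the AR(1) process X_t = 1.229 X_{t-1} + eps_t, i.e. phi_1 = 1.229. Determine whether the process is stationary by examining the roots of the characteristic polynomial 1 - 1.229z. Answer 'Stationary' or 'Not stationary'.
\text{Not stationary}

The AR(p) characteristic polynomial is P(z) = 1 - 1.229z.
Stationarity requires all roots to lie outside the unit circle, i.e. |z| > 1 for every root.
This is linear in z: 1 + (-1.229) z = 0  =>  z = -1/(-1.229) = 0.81367,  |z| = 0.81367.
Moduli of all roots: 0.8137.
All moduli strictly greater than 1? No.
Verdict: Not stationary.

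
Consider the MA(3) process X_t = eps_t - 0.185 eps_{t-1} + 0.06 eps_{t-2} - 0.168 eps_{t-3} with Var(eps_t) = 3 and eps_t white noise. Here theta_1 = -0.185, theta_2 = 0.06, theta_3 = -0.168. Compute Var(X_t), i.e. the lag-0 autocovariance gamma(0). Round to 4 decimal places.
\gamma(0) = 3.1981

For an MA(q) process X_t = eps_t + sum_i theta_i eps_{t-i} with
Var(eps_t) = sigma^2, the variance is
  gamma(0) = sigma^2 * (1 + sum_i theta_i^2).
  sum_i theta_i^2 = (-0.185)^2 + (0.06)^2 + (-0.168)^2 = 0.034225 + 0.0036 + 0.028224 = 0.066049.
  gamma(0) = 3 * (1 + 0.066049) = 3 * 1.066049 = 3.198147, which rounds to 3.1981.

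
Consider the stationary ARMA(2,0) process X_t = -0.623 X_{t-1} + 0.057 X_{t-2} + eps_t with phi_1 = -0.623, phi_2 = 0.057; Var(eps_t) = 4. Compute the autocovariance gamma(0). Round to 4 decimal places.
\gamma(0) = 7.1212

Multiply the model equation by X_{t-k} and take expectations. With theta_0 = psi_0 = 1 and psi_j the MA(infinity) weights, this gives
  gamma(k) - sum_i phi_i gamma(k-i) = c_k,
  c_k = sigma^2 * sum_{j=k..q} theta_j psi_{j-k}   (c_k = 0 for k > q),
using gamma(-m) = gamma(m).
Pure AR (q = 0): c_0 = sigma^2 = 4, c_k = 0 for k >= 1.
Equations for k = 0, 1, 2 (AR order 2, c_2 = 0):
  (E0) gamma(0) = phi_1 gamma(1) + phi_2 gamma(2) + c_0
  (E1) gamma(1) = phi_1 gamma(0) + phi_2 gamma(1) + c_1
  (E2) gamma(2) = phi_1 gamma(1) + phi_2 gamma(0)
From (E1): gamma(1) = A gamma(0) + B with
  A = phi_1 / (1 - phi_2) = -0.623 / 0.943 = -0.660657,   B = c_1 / (1 - phi_2) = 0 / 0.943 = 0.
Insert (E2) into (E0): gamma(0) (1 - phi_2^2) = phi_1 (1 + phi_2) gamma(1) + c_0.
  phi_1 (1 + phi_2) = (-0.623)(1.057) = -0.658511,   1 - phi_2^2 = 0.996751.
Replace gamma(1) by A gamma(0) + B and collect gamma(0):
  gamma(0) [0.996751 - (-0.658511)(-0.660657)] = c_0 = 4
  gamma(0) * 0.561701 = 4
  gamma(0) = 4 / 0.561701 = 7.121229.
Therefore gamma(0) = 7.1212 (to 4 decimal places).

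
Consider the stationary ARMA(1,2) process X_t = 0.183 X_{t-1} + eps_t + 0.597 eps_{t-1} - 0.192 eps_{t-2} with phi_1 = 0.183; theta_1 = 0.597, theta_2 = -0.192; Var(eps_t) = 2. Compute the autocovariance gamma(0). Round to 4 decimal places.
\gamma(0) = 3.2218

Multiply the model equation by X_{t-k} and take expectations. With theta_0 = psi_0 = 1 and psi_j the MA(infinity) weights, this gives
  gamma(k) - sum_i phi_i gamma(k-i) = c_k,
  c_k = sigma^2 * sum_{j=k..q} theta_j psi_{j-k}   (c_k = 0 for k > q),
using gamma(-m) = gamma(m).
psi-weights needed (psi_j = theta_j + sum_i phi_i psi_{j-i}):
  psi_1 = theta_1 + phi_1 = 0.597 + (0.183) = 0.78
  psi_2 = theta_2 + phi_1 psi_1 = -0.192 + (0.183)(0.78) = -0.04926
Right-hand sides:
  c_0 = sigma^2 (1 + theta_1 psi_1 + theta_2 psi_2) = 2 * (1 + (0.597)(0.78) + (-0.192)(-0.04926)) = 2 * 1.475118 = 2.950236
  c_1 = sigma^2 (theta_1 + theta_2 psi_1) = 2 * (0.597 + (-0.192)(0.78)) = 0.89448
  c_2 = sigma^2 theta_2 = 2 * (-0.192) = -0.384
Equations for k = 0 and k = 1 (AR order 1):
  gamma(0) = phi_1 gamma(1) + c_0
  gamma(1) = phi_1 gamma(0) + c_1
Substituting the second into the first: gamma(0) (1 - phi_1^2) = c_0 + phi_1 c_1, so
  gamma(0) = (c_0 + phi_1 c_1) / (1 - phi_1^2) = (2.950236 + (0.183)(0.89448)) / (1 - (0.183)^2) = 3.113926 / 0.966511 = 3.221821.
Therefore gamma(0) = 3.2218 (to 4 decimal places).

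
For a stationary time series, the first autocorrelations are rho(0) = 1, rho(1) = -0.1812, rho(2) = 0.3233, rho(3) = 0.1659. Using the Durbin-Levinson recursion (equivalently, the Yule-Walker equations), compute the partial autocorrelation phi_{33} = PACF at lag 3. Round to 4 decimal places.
\phi_{33} = 0.2970

The PACF at lag k is phi_{kk}, the last component of the solution
to the Yule-Walker system G_k phi = r_k where
  (G_k)_{ij} = rho(|i - j|), (r_k)_i = rho(i), i,j = 1..k.
Equivalently, Durbin-Levinson gives phi_{kk} iteratively:
  phi_{11} = rho(1)
  phi_{kk} = [rho(k) - sum_{j=1..k-1} phi_{k-1,j} rho(k-j)]
            / [1 - sum_{j=1..k-1} phi_{k-1,j} rho(j)],
  phi_{k,j} = phi_{k-1,j} - phi_{kk} phi_{k-1,k-j},  j = 1..k-1.
Step k = 1:
  phi_11 = rho(1) = -0.1812.
Step k = 2:
  phi_22 = [rho(2) - phi_11 rho(1)] / [1 - phi_11 rho(1)] = [0.3233 - (-0.1812)(-0.1812)] / [1 - (-0.1812)(-0.1812)]
         = 0.29046656 / 0.96716656 = 0.300327.
  Update: phi_21 = phi_11 - phi_22 phi_11 = -0.1812 - (0.300327)(-0.1812) = -0.126781.
Step k = 3:
  phi_33 = [rho(3) - phi_21 rho(2) - phi_22 rho(1)] / [1 - phi_21 rho(1) - phi_22 rho(2)]
    numerator   = 0.1659 - (-0.126781)(0.3233) - (0.300327)(-0.1812) = 0.26130751
    denominator = 1 - (-0.126781)(-0.1812) - (0.300327)(0.3233) = 0.87993151
  phi_33 = 0.26130751 / 0.87993151 = 0.297.
Therefore phi_{33} = 0.2970.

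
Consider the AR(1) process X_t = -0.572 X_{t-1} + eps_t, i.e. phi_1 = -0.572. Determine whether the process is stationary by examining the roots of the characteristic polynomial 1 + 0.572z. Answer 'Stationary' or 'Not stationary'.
\text{Stationary}

The AR(p) characteristic polynomial is P(z) = 1 + 0.572z.
Stationarity requires all roots to lie outside the unit circle, i.e. |z| > 1 for every root.
This is linear in z: 1 + (0.572) z = 0  =>  z = -1/(0.572) = -1.748252,  |z| = 1.748252.
Moduli of all roots: 1.7483.
All moduli strictly greater than 1? Yes.
Verdict: Stationary.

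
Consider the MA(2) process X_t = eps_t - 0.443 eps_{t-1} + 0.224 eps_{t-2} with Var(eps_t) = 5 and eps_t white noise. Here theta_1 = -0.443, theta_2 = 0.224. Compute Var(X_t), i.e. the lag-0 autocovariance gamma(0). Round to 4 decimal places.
\gamma(0) = 6.2321

For an MA(q) process X_t = eps_t + sum_i theta_i eps_{t-i} with
Var(eps_t) = sigma^2, the variance is
  gamma(0) = sigma^2 * (1 + sum_i theta_i^2).
  sum_i theta_i^2 = (-0.443)^2 + (0.224)^2 = 0.196249 + 0.050176 = 0.246425.
  gamma(0) = 5 * (1 + 0.246425) = 5 * 1.246425 = 6.232125, which rounds to 6.2321.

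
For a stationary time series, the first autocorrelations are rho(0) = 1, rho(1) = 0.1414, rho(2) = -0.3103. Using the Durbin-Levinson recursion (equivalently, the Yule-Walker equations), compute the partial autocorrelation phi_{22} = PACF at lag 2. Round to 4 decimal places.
\phi_{22} = -0.3370

The PACF at lag k is phi_{kk}, the last component of the solution
to the Yule-Walker system G_k phi = r_k where
  (G_k)_{ij} = rho(|i - j|), (r_k)_i = rho(i), i,j = 1..k.
Equivalently, Durbin-Levinson gives phi_{kk} iteratively:
  phi_{11} = rho(1)
  phi_{kk} = [rho(k) - sum_{j=1..k-1} phi_{k-1,j} rho(k-j)]
            / [1 - sum_{j=1..k-1} phi_{k-1,j} rho(j)],
  phi_{k,j} = phi_{k-1,j} - phi_{kk} phi_{k-1,k-j},  j = 1..k-1.
Step k = 1:
  phi_11 = rho(1) = 0.1414.
Step k = 2:
  phi_22 = [rho(2) - phi_11 rho(1)] / [1 - phi_11 rho(1)] = [-0.3103 - (0.1414)(0.1414)] / [1 - (0.1414)(0.1414)]
         = -0.33029396 / 0.98000604 = -0.337.
Therefore phi_{22} = -0.3370.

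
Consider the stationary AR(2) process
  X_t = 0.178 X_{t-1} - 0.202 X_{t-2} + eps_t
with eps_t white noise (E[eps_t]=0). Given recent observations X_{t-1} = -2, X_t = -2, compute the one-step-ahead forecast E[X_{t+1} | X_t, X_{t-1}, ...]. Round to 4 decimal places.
E[X_{t+1} \mid \mathcal F_t] = 0.0480

For an AR(p) model X_t = c + sum_i phi_i X_{t-i} + eps_t, the
one-step-ahead conditional mean is
  E[X_{t+1} | X_t, ...] = c + sum_i phi_i X_{t+1-i}.
Substitute known values:
  E[X_{t+1} | ...] = (0.178) * (-2) + (-0.202) * (-2)
                   = 0.0480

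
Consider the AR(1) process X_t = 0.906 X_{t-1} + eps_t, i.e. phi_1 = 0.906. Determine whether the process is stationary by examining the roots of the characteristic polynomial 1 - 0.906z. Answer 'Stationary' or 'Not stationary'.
\text{Stationary}

The AR(p) characteristic polynomial is P(z) = 1 - 0.906z.
Stationarity requires all roots to lie outside the unit circle, i.e. |z| > 1 for every root.
This is linear in z: 1 + (-0.906) z = 0  =>  z = -1/(-0.906) = 1.103753,  |z| = 1.103753.
Moduli of all roots: 1.1038.
All moduli strictly greater than 1? Yes.
Verdict: Stationary.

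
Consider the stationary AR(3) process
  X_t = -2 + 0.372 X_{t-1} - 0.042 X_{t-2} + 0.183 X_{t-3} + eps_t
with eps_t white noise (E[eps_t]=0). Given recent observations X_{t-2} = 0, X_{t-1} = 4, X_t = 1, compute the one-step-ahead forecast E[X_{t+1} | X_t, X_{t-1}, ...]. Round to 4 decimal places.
E[X_{t+1} \mid \mathcal F_t] = -1.7960

For an AR(p) model X_t = c + sum_i phi_i X_{t-i} + eps_t, the
one-step-ahead conditional mean is
  E[X_{t+1} | X_t, ...] = c + sum_i phi_i X_{t+1-i}.
Substitute known values:
  E[X_{t+1} | ...] = -2 + (0.372) * (1) + (-0.042) * (4) + (0.183) * (0)
                   = -1.7960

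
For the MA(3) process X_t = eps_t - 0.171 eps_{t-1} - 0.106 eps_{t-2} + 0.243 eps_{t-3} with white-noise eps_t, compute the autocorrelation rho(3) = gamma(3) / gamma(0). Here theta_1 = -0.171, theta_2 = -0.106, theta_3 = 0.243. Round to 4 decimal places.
\rho(3) = 0.2210

For an MA(q) process with theta_0 = 1, the autocovariance is
  gamma(k) = sigma^2 * sum_{i=0..q-k} theta_i * theta_{i+k},
and rho(k) = gamma(k) / gamma(0). Sigma^2 cancels.
  numerator   = (1)*(0.243) = 0.243.
  denominator = (1)^2 + (-0.171)^2 + (-0.106)^2 + (0.243)^2 = 1.099526.
  rho(3) = 0.243 / 1.099526 = 0.2210.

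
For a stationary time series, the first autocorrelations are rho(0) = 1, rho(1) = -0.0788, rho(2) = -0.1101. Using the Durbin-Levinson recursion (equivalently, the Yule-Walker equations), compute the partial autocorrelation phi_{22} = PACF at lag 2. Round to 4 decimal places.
\phi_{22} = -0.1170

The PACF at lag k is phi_{kk}, the last component of the solution
to the Yule-Walker system G_k phi = r_k where
  (G_k)_{ij} = rho(|i - j|), (r_k)_i = rho(i), i,j = 1..k.
Equivalently, Durbin-Levinson gives phi_{kk} iteratively:
  phi_{11} = rho(1)
  phi_{kk} = [rho(k) - sum_{j=1..k-1} phi_{k-1,j} rho(k-j)]
            / [1 - sum_{j=1..k-1} phi_{k-1,j} rho(j)],
  phi_{k,j} = phi_{k-1,j} - phi_{kk} phi_{k-1,k-j},  j = 1..k-1.
Step k = 1:
  phi_11 = rho(1) = -0.0788.
Step k = 2:
  phi_22 = [rho(2) - phi_11 rho(1)] / [1 - phi_11 rho(1)] = [-0.1101 - (-0.0788)(-0.0788)] / [1 - (-0.0788)(-0.0788)]
         = -0.11630944 / 0.99379056 = -0.117.
Therefore phi_{22} = -0.1170.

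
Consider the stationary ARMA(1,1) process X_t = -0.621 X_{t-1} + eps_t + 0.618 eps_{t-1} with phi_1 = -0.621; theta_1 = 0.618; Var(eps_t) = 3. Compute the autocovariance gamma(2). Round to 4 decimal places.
\gamma(2) = 0.0056

Multiply the model equation by X_{t-k} and take expectations. With theta_0 = psi_0 = 1 and psi_j the MA(infinity) weights, this gives
  gamma(k) - sum_i phi_i gamma(k-i) = c_k,
  c_k = sigma^2 * sum_{j=k..q} theta_j psi_{j-k}   (c_k = 0 for k > q),
using gamma(-m) = gamma(m).
psi-weights needed (psi_j = theta_j + sum_i phi_i psi_{j-i}):
  psi_1 = theta_1 + phi_1 = 0.618 + (-0.621) = -0.003
Right-hand sides:
  c_0 = sigma^2 (1 + theta_1 psi_1) = 3 * (1 + (0.618)(-0.003)) = 3 * 0.998146 = 2.994438
  c_1 = sigma^2 theta_1 = 3 * (0.618) = 1.854
  c_2 = 0
Equations for k = 0 and k = 1 (AR order 1):
  gamma(0) = phi_1 gamma(1) + c_0
  gamma(1) = phi_1 gamma(0) + c_1
Substituting the second into the first: gamma(0) (1 - phi_1^2) = c_0 + phi_1 c_1, so
  gamma(0) = (c_0 + phi_1 c_1) / (1 - phi_1^2) = (2.994438 + (-0.621)(1.854)) / (1 - (-0.621)^2) = 1.843104 / 0.614359 = 3.000044.
  gamma(1) = phi_1 gamma(0) + c_1 = (-0.621)(3.000044) + (1.854) = -0.009027.
For k = 2 (> q): gamma(2) = phi_1 gamma(1) = (-0.621)(-0.009027) = 0.005606.
Therefore gamma(2) = 0.0056 (to 4 decimal places).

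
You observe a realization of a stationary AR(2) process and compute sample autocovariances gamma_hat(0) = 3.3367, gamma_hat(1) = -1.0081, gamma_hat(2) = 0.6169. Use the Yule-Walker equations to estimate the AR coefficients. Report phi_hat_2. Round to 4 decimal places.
\hat\phi_{2} = 0.1030

The Yule-Walker equations for an AR(p) process read, in matrix form,
  Gamma_p phi = r_p,   with   (Gamma_p)_{ij} = gamma(|i - j|),
                       (r_p)_i = gamma(i),   i,j = 1..p.
Substitute the sample gammas (Toeplitz matrix and right-hand side of size 2):
  Gamma_p = [[3.3367, -1.0081], [-1.0081, 3.3367]]
  r_p     = [-1.0081, 0.6169]
Written out:
  3.3367 phi_1 - 1.0081 phi_2 = -1.0081
  -1.0081 phi_1 + 3.3367 phi_2 = 0.6169
Solve by Cramer's rule:
  det = gamma(0)^2 - gamma(1)^2 = (3.3367)^2 - (-1.0081)^2 = 11.13356689 - 1.01626561 = 10.11730128
  phi_hat_1 = [gamma(1) gamma(0) - gamma(1) gamma(2)] / det = [(-1.0081)(3.3367) - (-1.0081)(0.6169)] / 10.11730128 = -2.74183038 / 10.11730128 = -0.271
  phi_hat_2 = [gamma(0) gamma(2) - gamma(1)^2] / det = [(3.3367)(0.6169) - (-1.0081)^2] / 10.11730128 = 1.04214462 / 10.11730128 = 0.103
So phi_hat = [-0.2710, 0.1030].
Therefore phi_hat_2 = 0.1030.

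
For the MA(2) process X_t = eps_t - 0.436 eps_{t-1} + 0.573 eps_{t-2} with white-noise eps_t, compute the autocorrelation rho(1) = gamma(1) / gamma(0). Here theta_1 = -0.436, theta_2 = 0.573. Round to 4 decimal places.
\rho(1) = -0.4517

For an MA(q) process with theta_0 = 1, the autocovariance is
  gamma(k) = sigma^2 * sum_{i=0..q-k} theta_i * theta_{i+k},
and rho(k) = gamma(k) / gamma(0). Sigma^2 cancels.
  numerator   = (1)*(-0.436) + (-0.436)*(0.573) = -0.685828.
  denominator = (1)^2 + (-0.436)^2 + (0.573)^2 = 1.518425.
  rho(1) = -0.685828 / 1.518425 = -0.4517.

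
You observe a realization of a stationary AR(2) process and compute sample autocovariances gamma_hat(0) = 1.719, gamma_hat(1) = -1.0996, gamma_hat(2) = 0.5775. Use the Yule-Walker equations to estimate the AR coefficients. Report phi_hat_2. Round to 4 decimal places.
\hat\phi_{2} = -0.1240

The Yule-Walker equations for an AR(p) process read, in matrix form,
  Gamma_p phi = r_p,   with   (Gamma_p)_{ij} = gamma(|i - j|),
                       (r_p)_i = gamma(i),   i,j = 1..p.
Substitute the sample gammas (Toeplitz matrix and right-hand side of size 2):
  Gamma_p = [[1.719, -1.0996], [-1.0996, 1.719]]
  r_p     = [-1.0996, 0.5775]
Written out:
  1.719 phi_1 - 1.0996 phi_2 = -1.0996
  -1.0996 phi_1 + 1.719 phi_2 = 0.5775
Solve by Cramer's rule:
  det = gamma(0)^2 - gamma(1)^2 = (1.719)^2 - (-1.0996)^2 = 2.954961 - 1.20912016 = 1.74584084
  phi_hat_1 = [gamma(1) gamma(0) - gamma(1) gamma(2)] / det = [(-1.0996)(1.719) - (-1.0996)(0.5775)] / 1.74584084 = -1.2551934 / 1.74584084 = -0.719
  phi_hat_2 = [gamma(0) gamma(2) - gamma(1)^2] / det = [(1.719)(0.5775) - (-1.0996)^2] / 1.74584084 = -0.21639766 / 1.74584084 = -0.124
So phi_hat = [-0.7190, -0.1240].
Therefore phi_hat_2 = -0.1240.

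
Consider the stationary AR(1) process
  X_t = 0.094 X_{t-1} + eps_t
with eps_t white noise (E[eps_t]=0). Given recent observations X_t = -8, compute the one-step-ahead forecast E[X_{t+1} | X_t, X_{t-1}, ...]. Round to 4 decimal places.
E[X_{t+1} \mid \mathcal F_t] = -0.7520

For an AR(p) model X_t = c + sum_i phi_i X_{t-i} + eps_t, the
one-step-ahead conditional mean is
  E[X_{t+1} | X_t, ...] = c + sum_i phi_i X_{t+1-i}.
Substitute known values:
  E[X_{t+1} | ...] = (0.094) * (-8)
                   = -0.7520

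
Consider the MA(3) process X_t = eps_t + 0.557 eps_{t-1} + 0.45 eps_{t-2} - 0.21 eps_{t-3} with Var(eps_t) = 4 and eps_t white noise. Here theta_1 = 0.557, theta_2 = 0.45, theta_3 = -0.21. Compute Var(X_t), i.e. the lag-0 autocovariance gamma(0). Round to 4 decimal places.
\gamma(0) = 6.2274

For an MA(q) process X_t = eps_t + sum_i theta_i eps_{t-i} with
Var(eps_t) = sigma^2, the variance is
  gamma(0) = sigma^2 * (1 + sum_i theta_i^2).
  sum_i theta_i^2 = (0.557)^2 + (0.45)^2 + (-0.21)^2 = 0.310249 + 0.2025 + 0.0441 = 0.556849.
  gamma(0) = 4 * (1 + 0.556849) = 4 * 1.556849 = 6.227396, which rounds to 6.2274.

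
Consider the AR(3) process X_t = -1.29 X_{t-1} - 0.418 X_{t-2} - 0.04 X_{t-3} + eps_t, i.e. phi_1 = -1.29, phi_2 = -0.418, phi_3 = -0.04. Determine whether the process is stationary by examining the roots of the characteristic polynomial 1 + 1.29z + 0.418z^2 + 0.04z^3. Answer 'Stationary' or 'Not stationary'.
\text{Stationary}

The AR(p) characteristic polynomial is P(z) = 1 + 1.29z + 0.418z^2 + 0.04z^3.
Stationarity requires all roots to lie outside the unit circle, i.e. |z| > 1 for every root.
Degree 3: look for a simple real root z0 first, then factor out (1 - z/z0) and solve the remaining quadratic.
Testing z0 = -5: P(-5) = 1 + (1.29)(-5) + (0.418)(-5)^2 + (0.04)(-5)^3
  = 1 + (-6.45) + (10.45) + (-5) = 0.  So z_0 = -5 is a root, |z_0| = 5.
Divide out the factor (1 + 0.2 z) = (1 - z/z0) (since 1/z0 = -0.2):
  P(z) = (1 + 0.2 z)(1 + (1.09) z + (0.2) z^2)
  [check: z-coef 1.09 - (-0.2) = 1.29; z^2-coef 0.2 - (-0.2)(1.09) = 0.418; z^3-coef -(-0.2)(0.2) = 0.04.]
Remaining roots from the quadratic factor 1 + (1.09) z + (0.2) z^2:
  Set 1 + (1.09) z + (0.2) z^2 = 0, i.e. a z^2 + b z + c = 0 with a = 0.2, b = 1.09, c = 1.
  Discriminant D = b^2 - 4ac = (1.09)^2 - 4*(0.2)*1 = 1.1881 - (0.8) = 0.3881.
  D >= 0, so the roots are real: z = (-b +/- sqrt(D)) / (2a) = (-1.09 +/- 0.622977) / (0.4).
    z_1 = (-1.09 + 0.622977) / (0.4) = -1.1676,   |z_1| = 1.1676.
    z_2 = (-1.09 - 0.622977) / (0.4) = -4.2824,   |z_2| = 4.2824.
Moduli of all roots: 5.0000, 1.1676, 4.2824.
All moduli strictly greater than 1? Yes.
Verdict: Stationary.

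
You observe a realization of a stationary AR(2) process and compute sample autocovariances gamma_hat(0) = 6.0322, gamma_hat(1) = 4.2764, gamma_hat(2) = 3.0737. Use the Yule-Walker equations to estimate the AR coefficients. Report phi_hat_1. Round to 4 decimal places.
\hat\phi_{1} = 0.6990

The Yule-Walker equations for an AR(p) process read, in matrix form,
  Gamma_p phi = r_p,   with   (Gamma_p)_{ij} = gamma(|i - j|),
                       (r_p)_i = gamma(i),   i,j = 1..p.
Substitute the sample gammas (Toeplitz matrix and right-hand side of size 2):
  Gamma_p = [[6.0322, 4.2764], [4.2764, 6.0322]]
  r_p     = [4.2764, 3.0737]
Written out:
  6.0322 phi_1 + 4.2764 phi_2 = 4.2764
  4.2764 phi_1 + 6.0322 phi_2 = 3.0737
Solve by Cramer's rule:
  det = gamma(0)^2 - gamma(1)^2 = (6.0322)^2 - (4.2764)^2 = 36.38743684 - 18.28759696 = 18.09983988
  phi_hat_1 = [gamma(1) gamma(0) - gamma(1) gamma(2)] / det = [(4.2764)(6.0322) - (4.2764)(3.0737)] / 18.09983988 = 12.6517294 / 18.09983988 = 0.699
  phi_hat_2 = [gamma(0) gamma(2) - gamma(1)^2] / det = [(6.0322)(3.0737) - (4.2764)^2] / 18.09983988 = 0.25357618 / 18.09983988 = 0.014
So phi_hat = [0.6990, 0.0140].
Therefore phi_hat_1 = 0.6990.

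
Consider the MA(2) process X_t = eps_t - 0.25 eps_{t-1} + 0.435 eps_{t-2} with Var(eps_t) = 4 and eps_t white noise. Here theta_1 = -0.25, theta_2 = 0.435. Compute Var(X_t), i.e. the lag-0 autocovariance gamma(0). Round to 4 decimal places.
\gamma(0) = 5.0069

For an MA(q) process X_t = eps_t + sum_i theta_i eps_{t-i} with
Var(eps_t) = sigma^2, the variance is
  gamma(0) = sigma^2 * (1 + sum_i theta_i^2).
  sum_i theta_i^2 = (-0.25)^2 + (0.435)^2 = 0.0625 + 0.189225 = 0.251725.
  gamma(0) = 4 * (1 + 0.251725) = 4 * 1.251725 = 5.0069.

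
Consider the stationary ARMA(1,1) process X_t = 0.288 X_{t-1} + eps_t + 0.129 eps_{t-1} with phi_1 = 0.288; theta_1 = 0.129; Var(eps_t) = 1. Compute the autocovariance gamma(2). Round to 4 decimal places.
\gamma(2) = 0.1358

Multiply the model equation by X_{t-k} and take expectations. With theta_0 = psi_0 = 1 and psi_j the MA(infinity) weights, this gives
  gamma(k) - sum_i phi_i gamma(k-i) = c_k,
  c_k = sigma^2 * sum_{j=k..q} theta_j psi_{j-k}   (c_k = 0 for k > q),
using gamma(-m) = gamma(m).
psi-weights needed (psi_j = theta_j + sum_i phi_i psi_{j-i}):
  psi_1 = theta_1 + phi_1 = 0.129 + (0.288) = 0.417
Right-hand sides:
  c_0 = sigma^2 (1 + theta_1 psi_1) = 1 * (1 + (0.129)(0.417)) = 1 * 1.053793 = 1.053793
  c_1 = sigma^2 theta_1 = 1 * (0.129) = 0.129
  c_2 = 0
Equations for k = 0 and k = 1 (AR order 1):
  gamma(0) = phi_1 gamma(1) + c_0
  gamma(1) = phi_1 gamma(0) + c_1
Substituting the second into the first: gamma(0) (1 - phi_1^2) = c_0 + phi_1 c_1, so
  gamma(0) = (c_0 + phi_1 c_1) / (1 - phi_1^2) = (1.053793 + (0.288)(0.129)) / (1 - (0.288)^2) = 1.090945 / 0.917056 = 1.189617.
  gamma(1) = phi_1 gamma(0) + c_1 = (0.288)(1.189617) + (0.129) = 0.47161.
For k = 2 (> q): gamma(2) = phi_1 gamma(1) = (0.288)(0.47161) = 0.135824.
Therefore gamma(2) = 0.1358 (to 4 decimal places).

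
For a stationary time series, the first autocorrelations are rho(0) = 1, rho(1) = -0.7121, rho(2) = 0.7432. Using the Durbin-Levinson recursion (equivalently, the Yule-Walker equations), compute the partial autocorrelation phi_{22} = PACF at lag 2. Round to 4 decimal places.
\phi_{22} = 0.4790

The PACF at lag k is phi_{kk}, the last component of the solution
to the Yule-Walker system G_k phi = r_k where
  (G_k)_{ij} = rho(|i - j|), (r_k)_i = rho(i), i,j = 1..k.
Equivalently, Durbin-Levinson gives phi_{kk} iteratively:
  phi_{11} = rho(1)
  phi_{kk} = [rho(k) - sum_{j=1..k-1} phi_{k-1,j} rho(k-j)]
            / [1 - sum_{j=1..k-1} phi_{k-1,j} rho(j)],
  phi_{k,j} = phi_{k-1,j} - phi_{kk} phi_{k-1,k-j},  j = 1..k-1.
Step k = 1:
  phi_11 = rho(1) = -0.7121.
Step k = 2:
  phi_22 = [rho(2) - phi_11 rho(1)] / [1 - phi_11 rho(1)] = [0.7432 - (-0.7121)(-0.7121)] / [1 - (-0.7121)(-0.7121)]
         = 0.23611359 / 0.49291359 = 0.479.
Therefore phi_{22} = 0.4790.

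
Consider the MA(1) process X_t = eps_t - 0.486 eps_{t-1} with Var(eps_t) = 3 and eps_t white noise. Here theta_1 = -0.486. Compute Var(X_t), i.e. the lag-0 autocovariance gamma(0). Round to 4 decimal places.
\gamma(0) = 3.7086

For an MA(q) process X_t = eps_t + sum_i theta_i eps_{t-i} with
Var(eps_t) = sigma^2, the variance is
  gamma(0) = sigma^2 * (1 + sum_i theta_i^2).
  sum_i theta_i^2 = (-0.486)^2 = 0.236196.
  gamma(0) = 3 * (1 + 0.236196) = 3 * 1.236196 = 3.708588, which rounds to 3.7086.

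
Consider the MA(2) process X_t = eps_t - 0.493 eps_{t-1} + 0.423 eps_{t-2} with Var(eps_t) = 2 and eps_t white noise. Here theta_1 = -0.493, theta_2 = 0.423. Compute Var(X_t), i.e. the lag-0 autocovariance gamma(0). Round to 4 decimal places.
\gamma(0) = 2.8440

For an MA(q) process X_t = eps_t + sum_i theta_i eps_{t-i} with
Var(eps_t) = sigma^2, the variance is
  gamma(0) = sigma^2 * (1 + sum_i theta_i^2).
  sum_i theta_i^2 = (-0.493)^2 + (0.423)^2 = 0.243049 + 0.178929 = 0.421978.
  gamma(0) = 2 * (1 + 0.421978) = 2 * 1.421978 = 2.843956, which rounds to 2.8440.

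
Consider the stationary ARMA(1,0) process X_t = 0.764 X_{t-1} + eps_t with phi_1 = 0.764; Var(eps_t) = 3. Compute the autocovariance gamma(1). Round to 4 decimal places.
\gamma(1) = 5.5056

Multiply the model equation by X_{t-k} and take expectations. With theta_0 = psi_0 = 1 and psi_j the MA(infinity) weights, this gives
  gamma(k) - sum_i phi_i gamma(k-i) = c_k,
  c_k = sigma^2 * sum_{j=k..q} theta_j psi_{j-k}   (c_k = 0 for k > q),
using gamma(-m) = gamma(m).
Pure AR (q = 0): c_0 = sigma^2 = 3, c_k = 0 for k >= 1.
Equations for k = 0 and k = 1 (AR order 1):
  gamma(0) = phi_1 gamma(1) + c_0
  gamma(1) = phi_1 gamma(0) + c_1
Substituting the second into the first: gamma(0) (1 - phi_1^2) = c_0 + phi_1 c_1, so
  gamma(0) = c_0 / (1 - phi_1^2) = 3 / (1 - (0.764)^2) = 3 / 0.416304 = 7.206272.
  gamma(1) = phi_1 gamma(0) = (0.764)(7.206272) = 5.505592.
Therefore gamma(1) = 5.5056 (to 4 decimal places).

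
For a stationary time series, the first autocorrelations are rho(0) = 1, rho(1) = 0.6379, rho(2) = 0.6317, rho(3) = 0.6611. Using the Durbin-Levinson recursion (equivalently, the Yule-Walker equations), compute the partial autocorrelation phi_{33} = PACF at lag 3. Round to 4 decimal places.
\phi_{33} = 0.3329

The PACF at lag k is phi_{kk}, the last component of the solution
to the Yule-Walker system G_k phi = r_k where
  (G_k)_{ij} = rho(|i - j|), (r_k)_i = rho(i), i,j = 1..k.
Equivalently, Durbin-Levinson gives phi_{kk} iteratively:
  phi_{11} = rho(1)
  phi_{kk} = [rho(k) - sum_{j=1..k-1} phi_{k-1,j} rho(k-j)]
            / [1 - sum_{j=1..k-1} phi_{k-1,j} rho(j)],
  phi_{k,j} = phi_{k-1,j} - phi_{kk} phi_{k-1,k-j},  j = 1..k-1.
Step k = 1:
  phi_11 = rho(1) = 0.6379.
Step k = 2:
  phi_22 = [rho(2) - phi_11 rho(1)] / [1 - phi_11 rho(1)] = [0.6317 - (0.6379)(0.6379)] / [1 - (0.6379)(0.6379)]
         = 0.22478359 / 0.59308359 = 0.379008.
  Update: phi_21 = phi_11 - phi_22 phi_11 = 0.6379 - (0.379008)(0.6379) = 0.396131.
Step k = 3:
  phi_33 = [rho(3) - phi_21 rho(2) - phi_22 rho(1)] / [1 - phi_21 rho(1) - phi_22 rho(2)]
    numerator   = 0.6611 - (0.396131)(0.6317) - (0.379008)(0.6379) = 0.16909491
    denominator = 1 - (0.396131)(0.6379) - (0.379008)(0.6317) = 0.50788875
  phi_33 = 0.16909491 / 0.50788875 = 0.3329.
Therefore phi_{33} = 0.3329.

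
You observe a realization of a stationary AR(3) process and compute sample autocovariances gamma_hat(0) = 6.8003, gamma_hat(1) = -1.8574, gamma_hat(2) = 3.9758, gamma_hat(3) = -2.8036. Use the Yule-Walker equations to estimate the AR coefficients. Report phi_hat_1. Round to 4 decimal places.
\hat\phi_{1} = 0.0400

The Yule-Walker equations for an AR(p) process read, in matrix form,
  Gamma_p phi = r_p,   with   (Gamma_p)_{ij} = gamma(|i - j|),
                       (r_p)_i = gamma(i),   i,j = 1..p.
Substitute the sample gammas (Toeplitz matrix and right-hand side of size 3):
  Gamma_p = [[6.8003, -1.8574, 3.9758], [-1.8574, 6.8003, -1.8574], [3.9758, -1.8574, 6.8003]]
  r_p     = [-1.8574, 3.9758, -2.8036]
Written out (R1..R3):
  (R1) 6.8003 phi_1 - 1.8574 phi_2 + 3.9758 phi_3 = -1.8574
  (R2) -1.8574 phi_1 + 6.8003 phi_2 - 1.8574 phi_3 = 3.9758
  (R3) 3.9758 phi_1 - 1.8574 phi_2 + 6.8003 phi_3 = -2.8036
Gaussian elimination:
  R2 <- R2 - (-1.8574/6.8003) R1 = R2 - (-0.273135) R1:  6.292979 phi_2 - 0.77147 phi_3 = 3.468479
  R3 <- R3 - (3.9758/6.8003) R1 = R3 - (0.584651) R1:  -0.77147 phi_2 + 4.475846 phi_3 = -1.71767
  R3 <- R3 - (-0.77147/6.292979) R2 = R3 - (-0.122592) R2:  4.38127 phi_3 = -1.292462
Back-substitution:
  phi_hat_3 = -1.292462 / 4.38127 = -0.294997
  phi_hat_2 = (3.468479 - (-0.77147)(-0.294997)) / 6.292979 = 0.515002
  phi_hat_1 = (-1.8574 - (-1.8574)(0.515002) - (3.9758)(-0.294997)) / 6.8003 = 0.04
So phi_hat = [0.0400, 0.5150, -0.2950].
Therefore phi_hat_1 = 0.0400.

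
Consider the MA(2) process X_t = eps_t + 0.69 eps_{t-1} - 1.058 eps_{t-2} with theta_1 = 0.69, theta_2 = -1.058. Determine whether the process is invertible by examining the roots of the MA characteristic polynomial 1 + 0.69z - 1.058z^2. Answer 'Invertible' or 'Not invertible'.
\text{Not invertible}

The MA(q) characteristic polynomial is P(z) = 1 + 0.69z - 1.058z^2.
Invertibility requires all roots to lie outside the unit circle, i.e. |z| > 1 for every root.
Set 1 + (0.69) z + (-1.058) z^2 = 0, i.e. a z^2 + b z + c = 0 with a = -1.058, b = 0.69, c = 1.
Discriminant D = b^2 - 4ac = (0.69)^2 - 4*(-1.058)*1 = 0.4761 - (-4.232) = 4.7081.
D >= 0, so the roots are real: z = (-b +/- sqrt(D)) / (2a) = (-0.69 +/- 2.169816) / (-2.116).
  z_1 = (-0.69 + 2.169816) / (-2.116) = -0.6993,   |z_1| = 0.6993.
  z_2 = (-0.69 - 2.169816) / (-2.116) = 1.3515,   |z_2| = 1.3515.
Moduli of all roots: 0.6993, 1.3515.
All moduli strictly greater than 1? No.
Verdict: Not invertible.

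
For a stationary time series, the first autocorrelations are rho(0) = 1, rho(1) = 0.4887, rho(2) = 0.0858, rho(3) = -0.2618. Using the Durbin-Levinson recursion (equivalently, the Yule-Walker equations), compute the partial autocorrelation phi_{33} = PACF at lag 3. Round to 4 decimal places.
\phi_{33} = -0.2929

The PACF at lag k is phi_{kk}, the last component of the solution
to the Yule-Walker system G_k phi = r_k where
  (G_k)_{ij} = rho(|i - j|), (r_k)_i = rho(i), i,j = 1..k.
Equivalently, Durbin-Levinson gives phi_{kk} iteratively:
  phi_{11} = rho(1)
  phi_{kk} = [rho(k) - sum_{j=1..k-1} phi_{k-1,j} rho(k-j)]
            / [1 - sum_{j=1..k-1} phi_{k-1,j} rho(j)],
  phi_{k,j} = phi_{k-1,j} - phi_{kk} phi_{k-1,k-j},  j = 1..k-1.
Step k = 1:
  phi_11 = rho(1) = 0.4887.
Step k = 2:
  phi_22 = [rho(2) - phi_11 rho(1)] / [1 - phi_11 rho(1)] = [0.0858 - (0.4887)(0.4887)] / [1 - (0.4887)(0.4887)]
         = -0.15302769 / 0.76117231 = -0.201042.
  Update: phi_21 = phi_11 - phi_22 phi_11 = 0.4887 - (-0.201042)(0.4887) = 0.586949.
Step k = 3:
  phi_33 = [rho(3) - phi_21 rho(2) - phi_22 rho(1)] / [1 - phi_21 rho(1) - phi_22 rho(2)]
    numerator   = -0.2618 - (0.586949)(0.0858) - (-0.201042)(0.4887) = -0.21391097
    denominator = 1 - (0.586949)(0.4887) - (-0.201042)(0.0858) = 0.7304073
  phi_33 = -0.21391097 / 0.7304073 = -0.2929.
Therefore phi_{33} = -0.2929.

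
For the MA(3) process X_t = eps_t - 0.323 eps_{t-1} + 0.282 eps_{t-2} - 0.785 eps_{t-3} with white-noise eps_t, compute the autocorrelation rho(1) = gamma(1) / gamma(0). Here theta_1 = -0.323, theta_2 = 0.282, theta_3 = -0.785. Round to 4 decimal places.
\rho(1) = -0.3530

For an MA(q) process with theta_0 = 1, the autocovariance is
  gamma(k) = sigma^2 * sum_{i=0..q-k} theta_i * theta_{i+k},
and rho(k) = gamma(k) / gamma(0). Sigma^2 cancels.
  numerator   = (1)*(-0.323) + (-0.323)*(0.282) + (0.282)*(-0.785) = -0.635456.
  denominator = (1)^2 + (-0.323)^2 + (0.282)^2 + (-0.785)^2 = 1.800078.
  rho(1) = -0.635456 / 1.800078 = -0.3530.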